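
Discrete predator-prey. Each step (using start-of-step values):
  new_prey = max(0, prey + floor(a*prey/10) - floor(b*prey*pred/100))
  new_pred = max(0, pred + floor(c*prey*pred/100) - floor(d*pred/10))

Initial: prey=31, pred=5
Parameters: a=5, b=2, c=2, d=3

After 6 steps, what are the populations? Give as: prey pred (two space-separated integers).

Step 1: prey: 31+15-3=43; pred: 5+3-1=7
Step 2: prey: 43+21-6=58; pred: 7+6-2=11
Step 3: prey: 58+29-12=75; pred: 11+12-3=20
Step 4: prey: 75+37-30=82; pred: 20+30-6=44
Step 5: prey: 82+41-72=51; pred: 44+72-13=103
Step 6: prey: 51+25-105=0; pred: 103+105-30=178

Answer: 0 178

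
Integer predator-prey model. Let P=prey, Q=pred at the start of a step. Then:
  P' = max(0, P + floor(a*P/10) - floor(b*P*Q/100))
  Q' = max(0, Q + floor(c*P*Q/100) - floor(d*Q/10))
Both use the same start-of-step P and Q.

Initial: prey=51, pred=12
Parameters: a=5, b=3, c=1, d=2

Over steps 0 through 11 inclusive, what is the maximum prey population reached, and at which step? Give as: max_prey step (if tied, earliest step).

Answer: 60 2

Derivation:
Step 1: prey: 51+25-18=58; pred: 12+6-2=16
Step 2: prey: 58+29-27=60; pred: 16+9-3=22
Step 3: prey: 60+30-39=51; pred: 22+13-4=31
Step 4: prey: 51+25-47=29; pred: 31+15-6=40
Step 5: prey: 29+14-34=9; pred: 40+11-8=43
Step 6: prey: 9+4-11=2; pred: 43+3-8=38
Step 7: prey: 2+1-2=1; pred: 38+0-7=31
Step 8: prey: 1+0-0=1; pred: 31+0-6=25
Step 9: prey: 1+0-0=1; pred: 25+0-5=20
Step 10: prey: 1+0-0=1; pred: 20+0-4=16
Step 11: prey: 1+0-0=1; pred: 16+0-3=13
Max prey = 60 at step 2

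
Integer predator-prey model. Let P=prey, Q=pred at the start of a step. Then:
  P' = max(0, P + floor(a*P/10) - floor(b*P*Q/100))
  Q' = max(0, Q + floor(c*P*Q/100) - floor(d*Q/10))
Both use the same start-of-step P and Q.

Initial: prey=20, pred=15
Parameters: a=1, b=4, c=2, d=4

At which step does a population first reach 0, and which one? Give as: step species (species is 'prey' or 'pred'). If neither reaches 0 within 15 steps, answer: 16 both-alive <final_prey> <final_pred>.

Step 1: prey: 20+2-12=10; pred: 15+6-6=15
Step 2: prey: 10+1-6=5; pred: 15+3-6=12
Step 3: prey: 5+0-2=3; pred: 12+1-4=9
Step 4: prey: 3+0-1=2; pred: 9+0-3=6
Step 5: prey: 2+0-0=2; pred: 6+0-2=4
Step 6: prey: 2+0-0=2; pred: 4+0-1=3
Step 7: prey: 2+0-0=2; pred: 3+0-1=2
Step 8: prey: 2+0-0=2; pred: 2+0-0=2
Steps 9-15: state stable at prey=2, pred=2 (no change)
No extinction within 15 steps

Answer: 16 both-alive 2 2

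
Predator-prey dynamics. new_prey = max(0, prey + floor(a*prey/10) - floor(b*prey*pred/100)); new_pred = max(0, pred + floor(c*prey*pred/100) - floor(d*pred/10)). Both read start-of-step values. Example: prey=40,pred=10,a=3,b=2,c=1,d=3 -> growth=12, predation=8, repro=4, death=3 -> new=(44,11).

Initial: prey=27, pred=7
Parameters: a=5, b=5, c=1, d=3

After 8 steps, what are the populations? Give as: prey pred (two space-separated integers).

Step 1: prey: 27+13-9=31; pred: 7+1-2=6
Step 2: prey: 31+15-9=37; pred: 6+1-1=6
Step 3: prey: 37+18-11=44; pred: 6+2-1=7
Step 4: prey: 44+22-15=51; pred: 7+3-2=8
Step 5: prey: 51+25-20=56; pred: 8+4-2=10
Step 6: prey: 56+28-28=56; pred: 10+5-3=12
Step 7: prey: 56+28-33=51; pred: 12+6-3=15
Step 8: prey: 51+25-38=38; pred: 15+7-4=18

Answer: 38 18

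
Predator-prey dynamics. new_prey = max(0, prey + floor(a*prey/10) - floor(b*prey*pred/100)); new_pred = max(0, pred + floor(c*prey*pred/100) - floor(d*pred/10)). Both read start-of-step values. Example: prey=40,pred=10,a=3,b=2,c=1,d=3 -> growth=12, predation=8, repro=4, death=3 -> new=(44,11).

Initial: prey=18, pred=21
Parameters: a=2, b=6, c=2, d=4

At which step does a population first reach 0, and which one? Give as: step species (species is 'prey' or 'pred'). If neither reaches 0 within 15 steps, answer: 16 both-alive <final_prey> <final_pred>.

Step 1: prey: 18+3-22=0; pred: 21+7-8=20
First extinction: prey at step 1

Answer: 1 prey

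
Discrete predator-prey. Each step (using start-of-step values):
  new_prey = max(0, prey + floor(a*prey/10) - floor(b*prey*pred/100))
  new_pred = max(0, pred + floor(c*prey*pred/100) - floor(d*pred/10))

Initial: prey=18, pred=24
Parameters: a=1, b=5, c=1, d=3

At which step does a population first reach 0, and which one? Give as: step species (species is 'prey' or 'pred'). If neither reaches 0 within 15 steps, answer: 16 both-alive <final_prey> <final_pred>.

Step 1: prey: 18+1-21=0; pred: 24+4-7=21
First extinction: prey at step 1

Answer: 1 prey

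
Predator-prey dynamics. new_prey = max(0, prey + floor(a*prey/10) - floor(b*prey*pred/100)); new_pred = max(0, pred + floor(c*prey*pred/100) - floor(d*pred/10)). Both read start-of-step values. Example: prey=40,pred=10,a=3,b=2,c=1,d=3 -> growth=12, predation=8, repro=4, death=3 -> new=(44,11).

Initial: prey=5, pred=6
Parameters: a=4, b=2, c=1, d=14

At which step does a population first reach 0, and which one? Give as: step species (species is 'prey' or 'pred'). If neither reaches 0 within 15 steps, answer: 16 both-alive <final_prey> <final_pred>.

Step 1: prey: 5+2-0=7; pred: 6+0-8=0
First extinction: pred at step 1

Answer: 1 pred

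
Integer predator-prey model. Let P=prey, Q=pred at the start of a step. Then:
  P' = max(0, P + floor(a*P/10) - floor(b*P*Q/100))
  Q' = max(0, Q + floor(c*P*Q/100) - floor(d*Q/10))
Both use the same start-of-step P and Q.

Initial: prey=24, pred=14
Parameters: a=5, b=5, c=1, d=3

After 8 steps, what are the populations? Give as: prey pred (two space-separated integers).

Step 1: prey: 24+12-16=20; pred: 14+3-4=13
Step 2: prey: 20+10-13=17; pred: 13+2-3=12
Step 3: prey: 17+8-10=15; pred: 12+2-3=11
Step 4: prey: 15+7-8=14; pred: 11+1-3=9
Step 5: prey: 14+7-6=15; pred: 9+1-2=8
Step 6: prey: 15+7-6=16; pred: 8+1-2=7
Step 7: prey: 16+8-5=19; pred: 7+1-2=6
Step 8: prey: 19+9-5=23; pred: 6+1-1=6

Answer: 23 6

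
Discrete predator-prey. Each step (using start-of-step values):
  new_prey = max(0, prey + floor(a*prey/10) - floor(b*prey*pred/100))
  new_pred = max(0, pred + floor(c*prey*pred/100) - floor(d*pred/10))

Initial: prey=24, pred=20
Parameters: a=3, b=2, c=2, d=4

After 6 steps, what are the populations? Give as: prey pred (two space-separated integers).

Step 1: prey: 24+7-9=22; pred: 20+9-8=21
Step 2: prey: 22+6-9=19; pred: 21+9-8=22
Step 3: prey: 19+5-8=16; pred: 22+8-8=22
Step 4: prey: 16+4-7=13; pred: 22+7-8=21
Step 5: prey: 13+3-5=11; pred: 21+5-8=18
Step 6: prey: 11+3-3=11; pred: 18+3-7=14

Answer: 11 14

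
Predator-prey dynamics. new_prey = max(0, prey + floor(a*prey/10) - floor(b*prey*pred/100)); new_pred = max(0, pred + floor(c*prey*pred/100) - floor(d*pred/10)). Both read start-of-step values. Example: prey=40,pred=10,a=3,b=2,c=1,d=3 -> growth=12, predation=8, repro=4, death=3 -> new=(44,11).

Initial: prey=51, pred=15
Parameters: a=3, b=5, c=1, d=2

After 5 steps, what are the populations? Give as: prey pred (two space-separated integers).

Answer: 1 13

Derivation:
Step 1: prey: 51+15-38=28; pred: 15+7-3=19
Step 2: prey: 28+8-26=10; pred: 19+5-3=21
Step 3: prey: 10+3-10=3; pred: 21+2-4=19
Step 4: prey: 3+0-2=1; pred: 19+0-3=16
Step 5: prey: 1+0-0=1; pred: 16+0-3=13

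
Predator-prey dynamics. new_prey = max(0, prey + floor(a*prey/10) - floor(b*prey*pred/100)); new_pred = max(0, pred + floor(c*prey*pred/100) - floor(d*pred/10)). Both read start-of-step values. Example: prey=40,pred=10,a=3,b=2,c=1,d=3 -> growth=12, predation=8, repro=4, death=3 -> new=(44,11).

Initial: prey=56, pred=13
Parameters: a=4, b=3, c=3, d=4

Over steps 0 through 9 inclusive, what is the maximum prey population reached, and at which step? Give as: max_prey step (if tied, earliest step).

Answer: 57 1

Derivation:
Step 1: prey: 56+22-21=57; pred: 13+21-5=29
Step 2: prey: 57+22-49=30; pred: 29+49-11=67
Step 3: prey: 30+12-60=0; pred: 67+60-26=101
Step 4: prey: 0+0-0=0; pred: 101+0-40=61
Step 5: prey: 0+0-0=0; pred: 61+0-24=37
Step 6: prey: 0+0-0=0; pred: 37+0-14=23
Step 7: prey: 0+0-0=0; pred: 23+0-9=14
Step 8: prey: 0+0-0=0; pred: 14+0-5=9
Step 9: prey: 0+0-0=0; pred: 9+0-3=6
Max prey = 57 at step 1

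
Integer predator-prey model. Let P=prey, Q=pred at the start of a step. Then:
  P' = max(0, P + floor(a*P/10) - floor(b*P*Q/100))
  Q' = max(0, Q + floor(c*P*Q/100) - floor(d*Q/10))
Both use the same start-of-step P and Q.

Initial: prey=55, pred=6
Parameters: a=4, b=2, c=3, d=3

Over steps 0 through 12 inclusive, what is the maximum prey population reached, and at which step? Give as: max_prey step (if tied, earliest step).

Step 1: prey: 55+22-6=71; pred: 6+9-1=14
Step 2: prey: 71+28-19=80; pred: 14+29-4=39
Step 3: prey: 80+32-62=50; pred: 39+93-11=121
Step 4: prey: 50+20-121=0; pred: 121+181-36=266
Step 5: prey: 0+0-0=0; pred: 266+0-79=187
Step 6: prey: 0+0-0=0; pred: 187+0-56=131
Step 7: prey: 0+0-0=0; pred: 131+0-39=92
Step 8: prey: 0+0-0=0; pred: 92+0-27=65
Step 9: prey: 0+0-0=0; pred: 65+0-19=46
Step 10: prey: 0+0-0=0; pred: 46+0-13=33
Step 11: prey: 0+0-0=0; pred: 33+0-9=24
Step 12: prey: 0+0-0=0; pred: 24+0-7=17
Max prey = 80 at step 2

Answer: 80 2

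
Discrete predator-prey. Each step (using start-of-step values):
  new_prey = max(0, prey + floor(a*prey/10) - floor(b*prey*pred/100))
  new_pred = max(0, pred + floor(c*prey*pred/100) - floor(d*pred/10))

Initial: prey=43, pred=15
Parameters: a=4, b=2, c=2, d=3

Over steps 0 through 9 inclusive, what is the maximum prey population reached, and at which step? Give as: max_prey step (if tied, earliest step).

Answer: 48 1

Derivation:
Step 1: prey: 43+17-12=48; pred: 15+12-4=23
Step 2: prey: 48+19-22=45; pred: 23+22-6=39
Step 3: prey: 45+18-35=28; pred: 39+35-11=63
Step 4: prey: 28+11-35=4; pred: 63+35-18=80
Step 5: prey: 4+1-6=0; pred: 80+6-24=62
Step 6: prey: 0+0-0=0; pred: 62+0-18=44
Step 7: prey: 0+0-0=0; pred: 44+0-13=31
Step 8: prey: 0+0-0=0; pred: 31+0-9=22
Step 9: prey: 0+0-0=0; pred: 22+0-6=16
Max prey = 48 at step 1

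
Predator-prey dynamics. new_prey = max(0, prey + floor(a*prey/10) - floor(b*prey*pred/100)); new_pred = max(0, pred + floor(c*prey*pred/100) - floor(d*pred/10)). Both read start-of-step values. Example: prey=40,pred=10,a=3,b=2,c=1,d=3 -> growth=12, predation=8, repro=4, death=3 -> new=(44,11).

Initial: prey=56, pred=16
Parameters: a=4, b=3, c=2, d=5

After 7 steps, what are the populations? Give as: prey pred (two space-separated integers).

Answer: 1 4

Derivation:
Step 1: prey: 56+22-26=52; pred: 16+17-8=25
Step 2: prey: 52+20-39=33; pred: 25+26-12=39
Step 3: prey: 33+13-38=8; pred: 39+25-19=45
Step 4: prey: 8+3-10=1; pred: 45+7-22=30
Step 5: prey: 1+0-0=1; pred: 30+0-15=15
Step 6: prey: 1+0-0=1; pred: 15+0-7=8
Step 7: prey: 1+0-0=1; pred: 8+0-4=4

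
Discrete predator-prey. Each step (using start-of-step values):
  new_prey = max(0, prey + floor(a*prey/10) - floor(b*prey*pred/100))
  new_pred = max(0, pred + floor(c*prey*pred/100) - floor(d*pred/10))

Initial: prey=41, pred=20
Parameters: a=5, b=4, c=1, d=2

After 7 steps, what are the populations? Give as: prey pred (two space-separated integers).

Answer: 2 12

Derivation:
Step 1: prey: 41+20-32=29; pred: 20+8-4=24
Step 2: prey: 29+14-27=16; pred: 24+6-4=26
Step 3: prey: 16+8-16=8; pred: 26+4-5=25
Step 4: prey: 8+4-8=4; pred: 25+2-5=22
Step 5: prey: 4+2-3=3; pred: 22+0-4=18
Step 6: prey: 3+1-2=2; pred: 18+0-3=15
Step 7: prey: 2+1-1=2; pred: 15+0-3=12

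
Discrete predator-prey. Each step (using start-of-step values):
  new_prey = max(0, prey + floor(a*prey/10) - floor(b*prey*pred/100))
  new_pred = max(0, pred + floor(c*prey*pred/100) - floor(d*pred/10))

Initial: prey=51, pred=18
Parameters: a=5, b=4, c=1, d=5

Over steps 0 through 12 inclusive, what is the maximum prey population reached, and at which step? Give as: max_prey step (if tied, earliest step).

Step 1: prey: 51+25-36=40; pred: 18+9-9=18
Step 2: prey: 40+20-28=32; pred: 18+7-9=16
Step 3: prey: 32+16-20=28; pred: 16+5-8=13
Step 4: prey: 28+14-14=28; pred: 13+3-6=10
Step 5: prey: 28+14-11=31; pred: 10+2-5=7
Step 6: prey: 31+15-8=38; pred: 7+2-3=6
Step 7: prey: 38+19-9=48; pred: 6+2-3=5
Step 8: prey: 48+24-9=63; pred: 5+2-2=5
Step 9: prey: 63+31-12=82; pred: 5+3-2=6
Step 10: prey: 82+41-19=104; pred: 6+4-3=7
Step 11: prey: 104+52-29=127; pred: 7+7-3=11
Step 12: prey: 127+63-55=135; pred: 11+13-5=19
Max prey = 135 at step 12

Answer: 135 12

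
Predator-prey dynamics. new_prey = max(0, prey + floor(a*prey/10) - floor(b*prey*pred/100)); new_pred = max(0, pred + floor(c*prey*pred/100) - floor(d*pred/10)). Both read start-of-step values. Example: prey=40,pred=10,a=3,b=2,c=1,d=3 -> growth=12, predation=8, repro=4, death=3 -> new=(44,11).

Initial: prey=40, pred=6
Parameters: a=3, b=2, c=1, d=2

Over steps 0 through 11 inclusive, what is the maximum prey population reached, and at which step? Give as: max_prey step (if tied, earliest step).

Step 1: prey: 40+12-4=48; pred: 6+2-1=7
Step 2: prey: 48+14-6=56; pred: 7+3-1=9
Step 3: prey: 56+16-10=62; pred: 9+5-1=13
Step 4: prey: 62+18-16=64; pred: 13+8-2=19
Step 5: prey: 64+19-24=59; pred: 19+12-3=28
Step 6: prey: 59+17-33=43; pred: 28+16-5=39
Step 7: prey: 43+12-33=22; pred: 39+16-7=48
Step 8: prey: 22+6-21=7; pred: 48+10-9=49
Step 9: prey: 7+2-6=3; pred: 49+3-9=43
Step 10: prey: 3+0-2=1; pred: 43+1-8=36
Step 11: prey: 1+0-0=1; pred: 36+0-7=29
Max prey = 64 at step 4

Answer: 64 4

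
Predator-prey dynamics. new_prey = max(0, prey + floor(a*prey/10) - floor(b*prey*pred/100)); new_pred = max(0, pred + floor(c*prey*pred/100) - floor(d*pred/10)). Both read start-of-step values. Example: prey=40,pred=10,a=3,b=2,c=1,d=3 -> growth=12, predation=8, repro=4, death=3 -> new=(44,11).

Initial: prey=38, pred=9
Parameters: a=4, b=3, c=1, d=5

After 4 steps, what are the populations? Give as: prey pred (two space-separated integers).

Step 1: prey: 38+15-10=43; pred: 9+3-4=8
Step 2: prey: 43+17-10=50; pred: 8+3-4=7
Step 3: prey: 50+20-10=60; pred: 7+3-3=7
Step 4: prey: 60+24-12=72; pred: 7+4-3=8

Answer: 72 8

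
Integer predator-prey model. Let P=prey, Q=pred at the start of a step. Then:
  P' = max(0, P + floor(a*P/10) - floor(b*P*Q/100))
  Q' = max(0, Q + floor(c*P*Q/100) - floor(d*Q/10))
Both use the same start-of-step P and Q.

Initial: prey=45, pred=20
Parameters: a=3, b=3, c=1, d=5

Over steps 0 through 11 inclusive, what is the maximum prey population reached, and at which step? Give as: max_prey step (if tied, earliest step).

Step 1: prey: 45+13-27=31; pred: 20+9-10=19
Step 2: prey: 31+9-17=23; pred: 19+5-9=15
Step 3: prey: 23+6-10=19; pred: 15+3-7=11
Step 4: prey: 19+5-6=18; pred: 11+2-5=8
Step 5: prey: 18+5-4=19; pred: 8+1-4=5
Step 6: prey: 19+5-2=22; pred: 5+0-2=3
Step 7: prey: 22+6-1=27; pred: 3+0-1=2
Step 8: prey: 27+8-1=34; pred: 2+0-1=1
Step 9: prey: 34+10-1=43; pred: 1+0-0=1
Step 10: prey: 43+12-1=54; pred: 1+0-0=1
Step 11: prey: 54+16-1=69; pred: 1+0-0=1
Max prey = 69 at step 11

Answer: 69 11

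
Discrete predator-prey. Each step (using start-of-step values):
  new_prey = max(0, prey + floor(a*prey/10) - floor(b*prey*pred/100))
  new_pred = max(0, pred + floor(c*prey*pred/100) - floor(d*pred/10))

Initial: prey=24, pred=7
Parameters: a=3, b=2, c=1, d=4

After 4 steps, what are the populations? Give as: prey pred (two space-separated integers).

Step 1: prey: 24+7-3=28; pred: 7+1-2=6
Step 2: prey: 28+8-3=33; pred: 6+1-2=5
Step 3: prey: 33+9-3=39; pred: 5+1-2=4
Step 4: prey: 39+11-3=47; pred: 4+1-1=4

Answer: 47 4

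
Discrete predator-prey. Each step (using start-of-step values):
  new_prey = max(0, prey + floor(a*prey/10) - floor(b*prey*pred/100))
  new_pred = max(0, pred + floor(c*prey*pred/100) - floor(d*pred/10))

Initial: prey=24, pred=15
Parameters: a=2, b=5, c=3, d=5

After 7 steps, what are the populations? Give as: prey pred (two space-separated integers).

Step 1: prey: 24+4-18=10; pred: 15+10-7=18
Step 2: prey: 10+2-9=3; pred: 18+5-9=14
Step 3: prey: 3+0-2=1; pred: 14+1-7=8
Step 4: prey: 1+0-0=1; pred: 8+0-4=4
Step 5: prey: 1+0-0=1; pred: 4+0-2=2
Step 6: prey: 1+0-0=1; pred: 2+0-1=1
Step 7: prey: 1+0-0=1; pred: 1+0-0=1

Answer: 1 1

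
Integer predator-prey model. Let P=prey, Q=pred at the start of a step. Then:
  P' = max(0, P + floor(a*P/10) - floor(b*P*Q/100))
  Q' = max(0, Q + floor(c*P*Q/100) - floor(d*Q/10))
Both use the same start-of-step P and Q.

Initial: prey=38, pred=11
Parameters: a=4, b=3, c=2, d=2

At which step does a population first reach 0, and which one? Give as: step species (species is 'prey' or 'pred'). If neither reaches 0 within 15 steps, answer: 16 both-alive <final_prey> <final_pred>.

Step 1: prey: 38+15-12=41; pred: 11+8-2=17
Step 2: prey: 41+16-20=37; pred: 17+13-3=27
Step 3: prey: 37+14-29=22; pred: 27+19-5=41
Step 4: prey: 22+8-27=3; pred: 41+18-8=51
Step 5: prey: 3+1-4=0; pred: 51+3-10=44
First extinction: prey at step 5

Answer: 5 prey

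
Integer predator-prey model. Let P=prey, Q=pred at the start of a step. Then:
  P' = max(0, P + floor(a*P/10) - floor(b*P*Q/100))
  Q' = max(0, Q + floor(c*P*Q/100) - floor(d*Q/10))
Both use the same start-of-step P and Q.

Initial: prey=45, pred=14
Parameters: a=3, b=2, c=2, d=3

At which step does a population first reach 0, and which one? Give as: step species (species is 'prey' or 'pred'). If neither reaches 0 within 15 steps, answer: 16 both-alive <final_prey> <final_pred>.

Step 1: prey: 45+13-12=46; pred: 14+12-4=22
Step 2: prey: 46+13-20=39; pred: 22+20-6=36
Step 3: prey: 39+11-28=22; pred: 36+28-10=54
Step 4: prey: 22+6-23=5; pred: 54+23-16=61
Step 5: prey: 5+1-6=0; pred: 61+6-18=49
First extinction: prey at step 5

Answer: 5 prey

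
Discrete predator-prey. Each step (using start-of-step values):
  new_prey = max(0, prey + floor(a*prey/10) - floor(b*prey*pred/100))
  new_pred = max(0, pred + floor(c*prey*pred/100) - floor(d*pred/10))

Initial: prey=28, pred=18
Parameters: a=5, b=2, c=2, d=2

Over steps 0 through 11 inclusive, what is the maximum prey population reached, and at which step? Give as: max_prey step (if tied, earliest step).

Step 1: prey: 28+14-10=32; pred: 18+10-3=25
Step 2: prey: 32+16-16=32; pred: 25+16-5=36
Step 3: prey: 32+16-23=25; pred: 36+23-7=52
Step 4: prey: 25+12-26=11; pred: 52+26-10=68
Step 5: prey: 11+5-14=2; pred: 68+14-13=69
Step 6: prey: 2+1-2=1; pred: 69+2-13=58
Step 7: prey: 1+0-1=0; pred: 58+1-11=48
Step 8: prey: 0+0-0=0; pred: 48+0-9=39
Step 9: prey: 0+0-0=0; pred: 39+0-7=32
Step 10: prey: 0+0-0=0; pred: 32+0-6=26
Step 11: prey: 0+0-0=0; pred: 26+0-5=21
Max prey = 32 at step 1

Answer: 32 1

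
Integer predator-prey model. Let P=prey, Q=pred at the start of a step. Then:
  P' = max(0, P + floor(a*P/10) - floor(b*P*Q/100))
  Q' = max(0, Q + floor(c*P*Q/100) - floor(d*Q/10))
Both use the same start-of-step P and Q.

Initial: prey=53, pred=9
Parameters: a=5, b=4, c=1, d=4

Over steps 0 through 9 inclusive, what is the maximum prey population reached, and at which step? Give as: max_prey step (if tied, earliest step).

Answer: 68 3

Derivation:
Step 1: prey: 53+26-19=60; pred: 9+4-3=10
Step 2: prey: 60+30-24=66; pred: 10+6-4=12
Step 3: prey: 66+33-31=68; pred: 12+7-4=15
Step 4: prey: 68+34-40=62; pred: 15+10-6=19
Step 5: prey: 62+31-47=46; pred: 19+11-7=23
Step 6: prey: 46+23-42=27; pred: 23+10-9=24
Step 7: prey: 27+13-25=15; pred: 24+6-9=21
Step 8: prey: 15+7-12=10; pred: 21+3-8=16
Step 9: prey: 10+5-6=9; pred: 16+1-6=11
Max prey = 68 at step 3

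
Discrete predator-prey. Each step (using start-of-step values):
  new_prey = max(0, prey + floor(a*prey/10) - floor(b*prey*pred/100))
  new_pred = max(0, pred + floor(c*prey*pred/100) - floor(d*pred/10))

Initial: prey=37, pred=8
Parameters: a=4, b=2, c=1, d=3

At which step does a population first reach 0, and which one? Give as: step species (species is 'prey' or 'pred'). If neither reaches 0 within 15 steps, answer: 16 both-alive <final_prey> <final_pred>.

Answer: 10 prey

Derivation:
Step 1: prey: 37+14-5=46; pred: 8+2-2=8
Step 2: prey: 46+18-7=57; pred: 8+3-2=9
Step 3: prey: 57+22-10=69; pred: 9+5-2=12
Step 4: prey: 69+27-16=80; pred: 12+8-3=17
Step 5: prey: 80+32-27=85; pred: 17+13-5=25
Step 6: prey: 85+34-42=77; pred: 25+21-7=39
Step 7: prey: 77+30-60=47; pred: 39+30-11=58
Step 8: prey: 47+18-54=11; pred: 58+27-17=68
Step 9: prey: 11+4-14=1; pred: 68+7-20=55
Step 10: prey: 1+0-1=0; pred: 55+0-16=39
First extinction: prey at step 10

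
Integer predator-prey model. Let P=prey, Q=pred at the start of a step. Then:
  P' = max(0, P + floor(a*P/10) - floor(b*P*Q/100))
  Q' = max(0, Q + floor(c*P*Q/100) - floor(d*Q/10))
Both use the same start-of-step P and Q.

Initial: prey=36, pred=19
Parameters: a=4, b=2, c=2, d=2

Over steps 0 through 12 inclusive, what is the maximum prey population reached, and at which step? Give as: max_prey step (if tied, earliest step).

Step 1: prey: 36+14-13=37; pred: 19+13-3=29
Step 2: prey: 37+14-21=30; pred: 29+21-5=45
Step 3: prey: 30+12-27=15; pred: 45+27-9=63
Step 4: prey: 15+6-18=3; pred: 63+18-12=69
Step 5: prey: 3+1-4=0; pred: 69+4-13=60
Step 6: prey: 0+0-0=0; pred: 60+0-12=48
Step 7: prey: 0+0-0=0; pred: 48+0-9=39
Step 8: prey: 0+0-0=0; pred: 39+0-7=32
Step 9: prey: 0+0-0=0; pred: 32+0-6=26
Step 10: prey: 0+0-0=0; pred: 26+0-5=21
Step 11: prey: 0+0-0=0; pred: 21+0-4=17
Step 12: prey: 0+0-0=0; pred: 17+0-3=14
Max prey = 37 at step 1

Answer: 37 1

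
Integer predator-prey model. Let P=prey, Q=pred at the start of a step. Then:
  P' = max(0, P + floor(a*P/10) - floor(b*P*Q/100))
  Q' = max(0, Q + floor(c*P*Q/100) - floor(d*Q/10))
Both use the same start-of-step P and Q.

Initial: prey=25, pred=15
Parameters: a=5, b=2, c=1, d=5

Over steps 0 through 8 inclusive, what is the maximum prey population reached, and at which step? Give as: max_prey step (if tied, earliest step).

Step 1: prey: 25+12-7=30; pred: 15+3-7=11
Step 2: prey: 30+15-6=39; pred: 11+3-5=9
Step 3: prey: 39+19-7=51; pred: 9+3-4=8
Step 4: prey: 51+25-8=68; pred: 8+4-4=8
Step 5: prey: 68+34-10=92; pred: 8+5-4=9
Step 6: prey: 92+46-16=122; pred: 9+8-4=13
Step 7: prey: 122+61-31=152; pred: 13+15-6=22
Step 8: prey: 152+76-66=162; pred: 22+33-11=44
Max prey = 162 at step 8

Answer: 162 8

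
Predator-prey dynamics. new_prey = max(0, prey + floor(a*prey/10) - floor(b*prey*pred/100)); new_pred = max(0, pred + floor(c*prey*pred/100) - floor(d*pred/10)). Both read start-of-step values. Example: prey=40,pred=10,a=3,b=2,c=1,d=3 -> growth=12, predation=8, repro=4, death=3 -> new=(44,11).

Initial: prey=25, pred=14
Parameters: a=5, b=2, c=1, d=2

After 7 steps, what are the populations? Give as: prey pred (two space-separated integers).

Step 1: prey: 25+12-7=30; pred: 14+3-2=15
Step 2: prey: 30+15-9=36; pred: 15+4-3=16
Step 3: prey: 36+18-11=43; pred: 16+5-3=18
Step 4: prey: 43+21-15=49; pred: 18+7-3=22
Step 5: prey: 49+24-21=52; pred: 22+10-4=28
Step 6: prey: 52+26-29=49; pred: 28+14-5=37
Step 7: prey: 49+24-36=37; pred: 37+18-7=48

Answer: 37 48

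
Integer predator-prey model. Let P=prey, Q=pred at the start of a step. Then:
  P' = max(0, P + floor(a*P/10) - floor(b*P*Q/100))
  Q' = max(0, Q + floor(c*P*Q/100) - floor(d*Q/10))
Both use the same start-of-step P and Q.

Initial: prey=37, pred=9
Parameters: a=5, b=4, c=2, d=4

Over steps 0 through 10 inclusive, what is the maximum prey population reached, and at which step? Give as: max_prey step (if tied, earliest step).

Answer: 43 2

Derivation:
Step 1: prey: 37+18-13=42; pred: 9+6-3=12
Step 2: prey: 42+21-20=43; pred: 12+10-4=18
Step 3: prey: 43+21-30=34; pred: 18+15-7=26
Step 4: prey: 34+17-35=16; pred: 26+17-10=33
Step 5: prey: 16+8-21=3; pred: 33+10-13=30
Step 6: prey: 3+1-3=1; pred: 30+1-12=19
Step 7: prey: 1+0-0=1; pred: 19+0-7=12
Step 8: prey: 1+0-0=1; pred: 12+0-4=8
Step 9: prey: 1+0-0=1; pred: 8+0-3=5
Step 10: prey: 1+0-0=1; pred: 5+0-2=3
Max prey = 43 at step 2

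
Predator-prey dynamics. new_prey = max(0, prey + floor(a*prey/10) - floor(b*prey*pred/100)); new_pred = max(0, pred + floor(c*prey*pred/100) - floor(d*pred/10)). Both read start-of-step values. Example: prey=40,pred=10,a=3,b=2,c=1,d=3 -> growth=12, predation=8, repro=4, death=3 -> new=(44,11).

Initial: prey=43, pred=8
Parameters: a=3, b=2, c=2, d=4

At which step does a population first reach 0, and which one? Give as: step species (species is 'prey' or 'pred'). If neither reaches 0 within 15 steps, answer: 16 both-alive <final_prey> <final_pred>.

Answer: 6 prey

Derivation:
Step 1: prey: 43+12-6=49; pred: 8+6-3=11
Step 2: prey: 49+14-10=53; pred: 11+10-4=17
Step 3: prey: 53+15-18=50; pred: 17+18-6=29
Step 4: prey: 50+15-29=36; pred: 29+29-11=47
Step 5: prey: 36+10-33=13; pred: 47+33-18=62
Step 6: prey: 13+3-16=0; pred: 62+16-24=54
First extinction: prey at step 6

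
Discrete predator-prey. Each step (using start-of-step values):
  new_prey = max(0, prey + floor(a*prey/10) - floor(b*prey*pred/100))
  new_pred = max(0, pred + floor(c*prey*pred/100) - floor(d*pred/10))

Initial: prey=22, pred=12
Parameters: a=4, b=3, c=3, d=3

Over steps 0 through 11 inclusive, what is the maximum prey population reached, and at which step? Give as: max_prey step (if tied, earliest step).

Step 1: prey: 22+8-7=23; pred: 12+7-3=16
Step 2: prey: 23+9-11=21; pred: 16+11-4=23
Step 3: prey: 21+8-14=15; pred: 23+14-6=31
Step 4: prey: 15+6-13=8; pred: 31+13-9=35
Step 5: prey: 8+3-8=3; pred: 35+8-10=33
Step 6: prey: 3+1-2=2; pred: 33+2-9=26
Step 7: prey: 2+0-1=1; pred: 26+1-7=20
Step 8: prey: 1+0-0=1; pred: 20+0-6=14
Step 9: prey: 1+0-0=1; pred: 14+0-4=10
Step 10: prey: 1+0-0=1; pred: 10+0-3=7
Step 11: prey: 1+0-0=1; pred: 7+0-2=5
Max prey = 23 at step 1

Answer: 23 1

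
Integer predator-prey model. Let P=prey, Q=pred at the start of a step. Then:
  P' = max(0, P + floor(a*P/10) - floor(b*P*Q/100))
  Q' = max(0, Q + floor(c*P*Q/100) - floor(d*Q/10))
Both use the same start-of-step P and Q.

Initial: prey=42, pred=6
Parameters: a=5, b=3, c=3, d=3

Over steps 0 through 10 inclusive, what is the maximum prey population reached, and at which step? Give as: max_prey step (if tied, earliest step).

Step 1: prey: 42+21-7=56; pred: 6+7-1=12
Step 2: prey: 56+28-20=64; pred: 12+20-3=29
Step 3: prey: 64+32-55=41; pred: 29+55-8=76
Step 4: prey: 41+20-93=0; pred: 76+93-22=147
Step 5: prey: 0+0-0=0; pred: 147+0-44=103
Step 6: prey: 0+0-0=0; pred: 103+0-30=73
Step 7: prey: 0+0-0=0; pred: 73+0-21=52
Step 8: prey: 0+0-0=0; pred: 52+0-15=37
Step 9: prey: 0+0-0=0; pred: 37+0-11=26
Step 10: prey: 0+0-0=0; pred: 26+0-7=19
Max prey = 64 at step 2

Answer: 64 2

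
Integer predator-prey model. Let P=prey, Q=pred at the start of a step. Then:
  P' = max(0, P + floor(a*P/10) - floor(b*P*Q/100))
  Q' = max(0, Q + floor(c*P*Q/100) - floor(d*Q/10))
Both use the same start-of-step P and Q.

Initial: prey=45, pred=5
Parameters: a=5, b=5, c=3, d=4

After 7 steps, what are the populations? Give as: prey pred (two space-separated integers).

Answer: 0 16

Derivation:
Step 1: prey: 45+22-11=56; pred: 5+6-2=9
Step 2: prey: 56+28-25=59; pred: 9+15-3=21
Step 3: prey: 59+29-61=27; pred: 21+37-8=50
Step 4: prey: 27+13-67=0; pred: 50+40-20=70
Step 5: prey: 0+0-0=0; pred: 70+0-28=42
Step 6: prey: 0+0-0=0; pred: 42+0-16=26
Step 7: prey: 0+0-0=0; pred: 26+0-10=16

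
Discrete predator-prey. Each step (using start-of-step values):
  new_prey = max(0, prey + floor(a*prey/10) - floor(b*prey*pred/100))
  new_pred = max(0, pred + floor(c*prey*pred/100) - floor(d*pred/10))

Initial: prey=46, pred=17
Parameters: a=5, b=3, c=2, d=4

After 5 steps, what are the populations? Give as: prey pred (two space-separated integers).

Answer: 0 26

Derivation:
Step 1: prey: 46+23-23=46; pred: 17+15-6=26
Step 2: prey: 46+23-35=34; pred: 26+23-10=39
Step 3: prey: 34+17-39=12; pred: 39+26-15=50
Step 4: prey: 12+6-18=0; pred: 50+12-20=42
Step 5: prey: 0+0-0=0; pred: 42+0-16=26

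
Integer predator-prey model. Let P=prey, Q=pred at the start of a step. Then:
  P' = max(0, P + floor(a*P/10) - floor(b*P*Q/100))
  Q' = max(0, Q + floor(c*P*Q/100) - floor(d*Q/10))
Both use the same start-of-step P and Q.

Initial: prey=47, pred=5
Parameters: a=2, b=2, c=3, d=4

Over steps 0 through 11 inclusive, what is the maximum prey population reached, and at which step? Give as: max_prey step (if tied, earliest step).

Step 1: prey: 47+9-4=52; pred: 5+7-2=10
Step 2: prey: 52+10-10=52; pred: 10+15-4=21
Step 3: prey: 52+10-21=41; pred: 21+32-8=45
Step 4: prey: 41+8-36=13; pred: 45+55-18=82
Step 5: prey: 13+2-21=0; pred: 82+31-32=81
Step 6: prey: 0+0-0=0; pred: 81+0-32=49
Step 7: prey: 0+0-0=0; pred: 49+0-19=30
Step 8: prey: 0+0-0=0; pred: 30+0-12=18
Step 9: prey: 0+0-0=0; pred: 18+0-7=11
Step 10: prey: 0+0-0=0; pred: 11+0-4=7
Step 11: prey: 0+0-0=0; pred: 7+0-2=5
Max prey = 52 at step 1

Answer: 52 1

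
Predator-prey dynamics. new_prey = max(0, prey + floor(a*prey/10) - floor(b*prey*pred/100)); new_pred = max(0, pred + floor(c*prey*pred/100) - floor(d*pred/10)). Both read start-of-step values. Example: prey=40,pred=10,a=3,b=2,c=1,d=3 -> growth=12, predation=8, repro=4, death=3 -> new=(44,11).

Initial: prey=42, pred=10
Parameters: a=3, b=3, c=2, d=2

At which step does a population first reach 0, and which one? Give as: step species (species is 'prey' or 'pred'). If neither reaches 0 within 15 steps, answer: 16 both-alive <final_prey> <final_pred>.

Answer: 5 prey

Derivation:
Step 1: prey: 42+12-12=42; pred: 10+8-2=16
Step 2: prey: 42+12-20=34; pred: 16+13-3=26
Step 3: prey: 34+10-26=18; pred: 26+17-5=38
Step 4: prey: 18+5-20=3; pred: 38+13-7=44
Step 5: prey: 3+0-3=0; pred: 44+2-8=38
First extinction: prey at step 5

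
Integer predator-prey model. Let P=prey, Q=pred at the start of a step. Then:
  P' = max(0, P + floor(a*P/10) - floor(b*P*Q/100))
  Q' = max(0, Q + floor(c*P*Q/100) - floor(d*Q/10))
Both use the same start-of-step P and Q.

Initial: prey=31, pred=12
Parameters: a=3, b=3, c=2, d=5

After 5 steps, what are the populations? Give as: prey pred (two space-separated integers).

Step 1: prey: 31+9-11=29; pred: 12+7-6=13
Step 2: prey: 29+8-11=26; pred: 13+7-6=14
Step 3: prey: 26+7-10=23; pred: 14+7-7=14
Step 4: prey: 23+6-9=20; pred: 14+6-7=13
Step 5: prey: 20+6-7=19; pred: 13+5-6=12

Answer: 19 12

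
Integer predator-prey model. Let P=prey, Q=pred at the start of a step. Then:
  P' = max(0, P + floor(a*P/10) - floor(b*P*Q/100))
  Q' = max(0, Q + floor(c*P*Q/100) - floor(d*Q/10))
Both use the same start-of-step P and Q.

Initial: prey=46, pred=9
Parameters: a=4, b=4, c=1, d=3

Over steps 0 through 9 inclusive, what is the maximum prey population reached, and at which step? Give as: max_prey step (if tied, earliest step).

Step 1: prey: 46+18-16=48; pred: 9+4-2=11
Step 2: prey: 48+19-21=46; pred: 11+5-3=13
Step 3: prey: 46+18-23=41; pred: 13+5-3=15
Step 4: prey: 41+16-24=33; pred: 15+6-4=17
Step 5: prey: 33+13-22=24; pred: 17+5-5=17
Step 6: prey: 24+9-16=17; pred: 17+4-5=16
Step 7: prey: 17+6-10=13; pred: 16+2-4=14
Step 8: prey: 13+5-7=11; pred: 14+1-4=11
Step 9: prey: 11+4-4=11; pred: 11+1-3=9
Max prey = 48 at step 1

Answer: 48 1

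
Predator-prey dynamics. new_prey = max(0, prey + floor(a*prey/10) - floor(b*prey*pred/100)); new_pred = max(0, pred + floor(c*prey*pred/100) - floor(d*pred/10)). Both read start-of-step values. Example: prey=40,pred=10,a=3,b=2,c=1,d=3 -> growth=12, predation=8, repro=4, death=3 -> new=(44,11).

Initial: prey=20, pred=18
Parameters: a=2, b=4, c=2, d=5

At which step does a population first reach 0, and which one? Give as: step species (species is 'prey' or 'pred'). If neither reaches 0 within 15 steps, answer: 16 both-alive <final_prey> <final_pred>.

Answer: 16 both-alive 26 1

Derivation:
Step 1: prey: 20+4-14=10; pred: 18+7-9=16
Step 2: prey: 10+2-6=6; pred: 16+3-8=11
Step 3: prey: 6+1-2=5; pred: 11+1-5=7
Step 4: prey: 5+1-1=5; pred: 7+0-3=4
Step 5: prey: 5+1-0=6; pred: 4+0-2=2
Step 6: prey: 6+1-0=7; pred: 2+0-1=1
Step 7: prey: 7+1-0=8; pred: 1+0-0=1
Step 8: prey: 8+1-0=9; pred: 1+0-0=1
Step 9: prey: 9+1-0=10; pred: 1+0-0=1
Step 10: prey: 10+2-0=12; pred: 1+0-0=1
Step 11: prey: 12+2-0=14; pred: 1+0-0=1
Step 12: prey: 14+2-0=16; pred: 1+0-0=1
Step 13: prey: 16+3-0=19; pred: 1+0-0=1
Step 14: prey: 19+3-0=22; pred: 1+0-0=1
Step 15: prey: 22+4-0=26; pred: 1+0-0=1
No extinction within 15 steps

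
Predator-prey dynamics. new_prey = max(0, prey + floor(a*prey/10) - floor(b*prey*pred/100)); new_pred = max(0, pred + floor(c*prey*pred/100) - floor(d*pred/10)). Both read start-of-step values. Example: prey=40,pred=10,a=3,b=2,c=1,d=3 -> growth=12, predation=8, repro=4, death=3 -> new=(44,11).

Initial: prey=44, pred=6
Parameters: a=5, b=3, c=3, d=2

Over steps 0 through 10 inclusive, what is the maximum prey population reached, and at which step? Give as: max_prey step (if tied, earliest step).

Step 1: prey: 44+22-7=59; pred: 6+7-1=12
Step 2: prey: 59+29-21=67; pred: 12+21-2=31
Step 3: prey: 67+33-62=38; pred: 31+62-6=87
Step 4: prey: 38+19-99=0; pred: 87+99-17=169
Step 5: prey: 0+0-0=0; pred: 169+0-33=136
Step 6: prey: 0+0-0=0; pred: 136+0-27=109
Step 7: prey: 0+0-0=0; pred: 109+0-21=88
Step 8: prey: 0+0-0=0; pred: 88+0-17=71
Step 9: prey: 0+0-0=0; pred: 71+0-14=57
Step 10: prey: 0+0-0=0; pred: 57+0-11=46
Max prey = 67 at step 2

Answer: 67 2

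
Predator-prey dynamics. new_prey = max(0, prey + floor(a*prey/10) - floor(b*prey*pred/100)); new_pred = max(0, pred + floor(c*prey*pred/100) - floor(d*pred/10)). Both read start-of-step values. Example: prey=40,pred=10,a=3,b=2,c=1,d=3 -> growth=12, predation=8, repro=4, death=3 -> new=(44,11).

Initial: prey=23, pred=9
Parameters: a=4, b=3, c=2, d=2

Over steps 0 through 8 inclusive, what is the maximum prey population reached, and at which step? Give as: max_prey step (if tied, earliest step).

Step 1: prey: 23+9-6=26; pred: 9+4-1=12
Step 2: prey: 26+10-9=27; pred: 12+6-2=16
Step 3: prey: 27+10-12=25; pred: 16+8-3=21
Step 4: prey: 25+10-15=20; pred: 21+10-4=27
Step 5: prey: 20+8-16=12; pred: 27+10-5=32
Step 6: prey: 12+4-11=5; pred: 32+7-6=33
Step 7: prey: 5+2-4=3; pred: 33+3-6=30
Step 8: prey: 3+1-2=2; pred: 30+1-6=25
Max prey = 27 at step 2

Answer: 27 2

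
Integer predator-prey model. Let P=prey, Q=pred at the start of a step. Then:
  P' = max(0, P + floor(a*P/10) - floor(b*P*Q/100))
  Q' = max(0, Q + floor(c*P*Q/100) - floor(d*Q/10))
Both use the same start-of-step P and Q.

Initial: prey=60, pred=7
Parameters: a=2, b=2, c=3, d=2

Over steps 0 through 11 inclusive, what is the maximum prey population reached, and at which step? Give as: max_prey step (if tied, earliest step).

Answer: 64 1

Derivation:
Step 1: prey: 60+12-8=64; pred: 7+12-1=18
Step 2: prey: 64+12-23=53; pred: 18+34-3=49
Step 3: prey: 53+10-51=12; pred: 49+77-9=117
Step 4: prey: 12+2-28=0; pred: 117+42-23=136
Step 5: prey: 0+0-0=0; pred: 136+0-27=109
Step 6: prey: 0+0-0=0; pred: 109+0-21=88
Step 7: prey: 0+0-0=0; pred: 88+0-17=71
Step 8: prey: 0+0-0=0; pred: 71+0-14=57
Step 9: prey: 0+0-0=0; pred: 57+0-11=46
Step 10: prey: 0+0-0=0; pred: 46+0-9=37
Step 11: prey: 0+0-0=0; pred: 37+0-7=30
Max prey = 64 at step 1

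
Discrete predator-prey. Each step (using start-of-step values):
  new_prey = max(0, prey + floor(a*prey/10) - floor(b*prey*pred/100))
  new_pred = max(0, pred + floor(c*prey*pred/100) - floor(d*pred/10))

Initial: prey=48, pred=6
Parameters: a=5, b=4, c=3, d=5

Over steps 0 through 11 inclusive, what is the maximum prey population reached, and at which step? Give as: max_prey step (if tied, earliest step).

Step 1: prey: 48+24-11=61; pred: 6+8-3=11
Step 2: prey: 61+30-26=65; pred: 11+20-5=26
Step 3: prey: 65+32-67=30; pred: 26+50-13=63
Step 4: prey: 30+15-75=0; pred: 63+56-31=88
Step 5: prey: 0+0-0=0; pred: 88+0-44=44
Step 6: prey: 0+0-0=0; pred: 44+0-22=22
Step 7: prey: 0+0-0=0; pred: 22+0-11=11
Step 8: prey: 0+0-0=0; pred: 11+0-5=6
Step 9: prey: 0+0-0=0; pred: 6+0-3=3
Step 10: prey: 0+0-0=0; pred: 3+0-1=2
Step 11: prey: 0+0-0=0; pred: 2+0-1=1
Max prey = 65 at step 2

Answer: 65 2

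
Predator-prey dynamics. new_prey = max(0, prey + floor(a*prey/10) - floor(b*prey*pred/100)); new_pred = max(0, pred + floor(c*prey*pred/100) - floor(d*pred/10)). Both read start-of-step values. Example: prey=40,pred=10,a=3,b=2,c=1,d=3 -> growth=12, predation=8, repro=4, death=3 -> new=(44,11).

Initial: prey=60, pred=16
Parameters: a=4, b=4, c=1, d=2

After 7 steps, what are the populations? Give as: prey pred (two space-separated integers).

Answer: 0 14

Derivation:
Step 1: prey: 60+24-38=46; pred: 16+9-3=22
Step 2: prey: 46+18-40=24; pred: 22+10-4=28
Step 3: prey: 24+9-26=7; pred: 28+6-5=29
Step 4: prey: 7+2-8=1; pred: 29+2-5=26
Step 5: prey: 1+0-1=0; pred: 26+0-5=21
Step 6: prey: 0+0-0=0; pred: 21+0-4=17
Step 7: prey: 0+0-0=0; pred: 17+0-3=14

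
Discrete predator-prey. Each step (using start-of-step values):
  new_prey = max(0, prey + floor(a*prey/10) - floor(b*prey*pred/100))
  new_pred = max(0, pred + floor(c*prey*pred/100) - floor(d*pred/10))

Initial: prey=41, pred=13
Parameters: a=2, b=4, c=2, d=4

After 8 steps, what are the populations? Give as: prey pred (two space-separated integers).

Step 1: prey: 41+8-21=28; pred: 13+10-5=18
Step 2: prey: 28+5-20=13; pred: 18+10-7=21
Step 3: prey: 13+2-10=5; pred: 21+5-8=18
Step 4: prey: 5+1-3=3; pred: 18+1-7=12
Step 5: prey: 3+0-1=2; pred: 12+0-4=8
Step 6: prey: 2+0-0=2; pred: 8+0-3=5
Step 7: prey: 2+0-0=2; pred: 5+0-2=3
Step 8: prey: 2+0-0=2; pred: 3+0-1=2

Answer: 2 2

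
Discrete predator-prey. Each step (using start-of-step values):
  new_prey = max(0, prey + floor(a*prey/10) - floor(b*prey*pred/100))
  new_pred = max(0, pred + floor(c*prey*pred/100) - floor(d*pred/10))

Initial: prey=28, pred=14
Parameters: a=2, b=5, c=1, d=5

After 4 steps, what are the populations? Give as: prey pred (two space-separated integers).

Answer: 8 2

Derivation:
Step 1: prey: 28+5-19=14; pred: 14+3-7=10
Step 2: prey: 14+2-7=9; pred: 10+1-5=6
Step 3: prey: 9+1-2=8; pred: 6+0-3=3
Step 4: prey: 8+1-1=8; pred: 3+0-1=2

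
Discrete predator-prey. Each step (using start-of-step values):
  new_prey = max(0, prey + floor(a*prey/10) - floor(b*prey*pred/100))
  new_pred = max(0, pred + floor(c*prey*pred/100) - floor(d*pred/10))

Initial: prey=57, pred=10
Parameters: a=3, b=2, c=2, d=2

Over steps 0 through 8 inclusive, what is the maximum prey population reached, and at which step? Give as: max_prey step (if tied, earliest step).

Step 1: prey: 57+17-11=63; pred: 10+11-2=19
Step 2: prey: 63+18-23=58; pred: 19+23-3=39
Step 3: prey: 58+17-45=30; pred: 39+45-7=77
Step 4: prey: 30+9-46=0; pred: 77+46-15=108
Step 5: prey: 0+0-0=0; pred: 108+0-21=87
Step 6: prey: 0+0-0=0; pred: 87+0-17=70
Step 7: prey: 0+0-0=0; pred: 70+0-14=56
Step 8: prey: 0+0-0=0; pred: 56+0-11=45
Max prey = 63 at step 1

Answer: 63 1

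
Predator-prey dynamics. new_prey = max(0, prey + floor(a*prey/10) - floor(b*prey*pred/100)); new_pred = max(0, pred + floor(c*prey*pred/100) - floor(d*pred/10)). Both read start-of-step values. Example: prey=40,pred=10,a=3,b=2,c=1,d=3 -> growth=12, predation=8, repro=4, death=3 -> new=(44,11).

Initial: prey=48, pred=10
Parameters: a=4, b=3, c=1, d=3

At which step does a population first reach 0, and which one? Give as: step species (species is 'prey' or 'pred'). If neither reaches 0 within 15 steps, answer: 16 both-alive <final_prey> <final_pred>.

Answer: 16 both-alive 13 3

Derivation:
Step 1: prey: 48+19-14=53; pred: 10+4-3=11
Step 2: prey: 53+21-17=57; pred: 11+5-3=13
Step 3: prey: 57+22-22=57; pred: 13+7-3=17
Step 4: prey: 57+22-29=50; pred: 17+9-5=21
Step 5: prey: 50+20-31=39; pred: 21+10-6=25
Step 6: prey: 39+15-29=25; pred: 25+9-7=27
Step 7: prey: 25+10-20=15; pred: 27+6-8=25
Step 8: prey: 15+6-11=10; pred: 25+3-7=21
Step 9: prey: 10+4-6=8; pred: 21+2-6=17
Step 10: prey: 8+3-4=7; pred: 17+1-5=13
Step 11: prey: 7+2-2=7; pred: 13+0-3=10
Step 12: prey: 7+2-2=7; pred: 10+0-3=7
Step 13: prey: 7+2-1=8; pred: 7+0-2=5
Step 14: prey: 8+3-1=10; pred: 5+0-1=4
Step 15: prey: 10+4-1=13; pred: 4+0-1=3
No extinction within 15 steps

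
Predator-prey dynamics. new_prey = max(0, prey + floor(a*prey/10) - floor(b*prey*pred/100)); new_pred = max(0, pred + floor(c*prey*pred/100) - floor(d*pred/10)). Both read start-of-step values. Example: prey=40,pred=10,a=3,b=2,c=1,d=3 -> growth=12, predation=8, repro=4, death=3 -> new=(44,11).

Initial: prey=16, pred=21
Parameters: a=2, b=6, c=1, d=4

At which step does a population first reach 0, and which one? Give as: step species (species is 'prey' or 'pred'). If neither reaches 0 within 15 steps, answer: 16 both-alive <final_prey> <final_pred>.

Answer: 1 prey

Derivation:
Step 1: prey: 16+3-20=0; pred: 21+3-8=16
First extinction: prey at step 1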